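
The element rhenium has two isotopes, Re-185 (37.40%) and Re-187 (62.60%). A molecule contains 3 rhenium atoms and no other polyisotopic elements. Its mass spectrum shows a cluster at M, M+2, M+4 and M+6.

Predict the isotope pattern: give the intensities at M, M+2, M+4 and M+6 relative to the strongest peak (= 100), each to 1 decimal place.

Expanding (0.3740 + 0.6260)^3:
P(M) = 0.3740^3 = 0.052314
P(M+2) = 3 × 0.3740^2 × 0.6260^1 = 0.262687
P(M+4) = 3 × 0.3740^1 × 0.6260^2 = 0.439685
P(M+6) = 0.6260^3 = 0.245314
The M+4 peak is largest (0.439685); scaling to 100 gives 11.9 : 59.7 : 100.0 : 55.8.

11.9 : 59.7 : 100.0 : 55.8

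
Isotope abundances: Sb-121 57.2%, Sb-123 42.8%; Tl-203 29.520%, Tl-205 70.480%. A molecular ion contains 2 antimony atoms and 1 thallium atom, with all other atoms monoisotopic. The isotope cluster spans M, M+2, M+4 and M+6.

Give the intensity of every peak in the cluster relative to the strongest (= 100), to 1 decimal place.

24.2 : 94.0 : 100.0 : 32.3

Antimony pattern (n=2): 0.327184 : 0.489632 : 0.183184
Thallium pattern (n=1): 0.2952 : 0.7048
Convolve the two distributions (both contribute in 2-u steps):
  M: 0.327184×0.2952 = 0.096585
  M+2: 0.327184×0.7048 + 0.489632×0.2952 = 0.375139
  M+4: 0.489632×0.7048 + 0.183184×0.2952 = 0.399169
  M+6: 0.183184×0.7048 = 0.129108
Scale to base peak (0.399169) = 100: 24.2 : 94.0 : 100.0 : 32.3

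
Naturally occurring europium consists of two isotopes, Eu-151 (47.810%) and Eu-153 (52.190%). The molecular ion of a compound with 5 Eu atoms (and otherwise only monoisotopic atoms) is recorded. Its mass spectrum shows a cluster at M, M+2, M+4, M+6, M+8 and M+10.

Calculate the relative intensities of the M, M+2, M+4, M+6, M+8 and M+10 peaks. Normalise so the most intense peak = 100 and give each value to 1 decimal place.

7.7 : 42.0 : 91.6 : 100.0 : 54.6 : 11.9

Expanding (0.47810 + 0.52190)^5:
P(M) = 0.47810^5 = 0.024980
P(M+2) = 5 × 0.47810^4 × 0.52190^1 = 0.136343
P(M+4) = 10 × 0.47810^3 × 0.52190^2 = 0.297667
P(M+6) = 10 × 0.47810^2 × 0.52190^3 = 0.324937
P(M+8) = 5 × 0.47810^1 × 0.52190^4 = 0.177353
P(M+10) = 0.52190^5 = 0.038720
The M+6 peak is largest (0.324937); scaling to 100 gives 7.7 : 42.0 : 91.6 : 100.0 : 54.6 : 11.9.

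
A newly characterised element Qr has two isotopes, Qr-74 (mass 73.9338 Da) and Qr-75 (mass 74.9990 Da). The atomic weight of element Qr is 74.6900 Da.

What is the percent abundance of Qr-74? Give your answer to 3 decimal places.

29.009%

Let x be the fractional abundance of Qr-74; then Qr-75 has abundance 1 − x.
73.9338·x + 74.9990·(1 − x) = 74.6900
(73.9338 − 74.9990)·x = 74.6900 − 74.9990
x = -0.3090 / -1.0652 = 0.29009 → 29.009% Qr-74, 70.991% Qr-75.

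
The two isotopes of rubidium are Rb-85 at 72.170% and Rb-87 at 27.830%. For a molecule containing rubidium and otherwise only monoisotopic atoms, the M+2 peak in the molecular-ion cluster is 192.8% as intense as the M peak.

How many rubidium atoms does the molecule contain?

With n Rb atoms, P(M+2)/P(M) = C(n,1)·p^(n−1)q / p^n = n·q/p = n · 0.27830/0.72170.
n = 1.928 × 0.72170/0.27830 = 5.00 ≈ 5

5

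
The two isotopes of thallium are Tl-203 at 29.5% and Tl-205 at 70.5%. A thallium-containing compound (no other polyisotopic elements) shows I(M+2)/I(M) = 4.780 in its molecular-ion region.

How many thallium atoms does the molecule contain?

The M+2/M ratio from n Tl atoms is n · q/p = n · 0.705/0.295.
n = 4.780 × 0.295/0.705 = 2.00 ≈ 2

2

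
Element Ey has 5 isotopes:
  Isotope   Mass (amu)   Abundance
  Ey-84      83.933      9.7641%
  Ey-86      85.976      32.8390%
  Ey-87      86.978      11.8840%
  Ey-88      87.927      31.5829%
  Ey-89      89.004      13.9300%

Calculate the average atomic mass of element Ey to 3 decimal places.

86.934 amu

Weight each isotope mass by its fractional abundance: 0.097641 × 83.933 + 0.328390 × 85.976 + 0.118840 × 86.978 + 0.315829 × 87.927 + 0.139300 × 89.004
= 8.1953 + 28.2337 + 10.3365 + 27.7699 + 12.3983 = 86.9337 amu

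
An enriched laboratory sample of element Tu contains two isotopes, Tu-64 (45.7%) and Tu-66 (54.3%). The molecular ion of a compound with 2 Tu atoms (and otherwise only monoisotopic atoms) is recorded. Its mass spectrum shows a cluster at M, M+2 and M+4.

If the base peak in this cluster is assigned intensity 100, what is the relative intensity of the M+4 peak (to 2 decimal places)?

59.41

(0.457 + 0.543)^2 gives M 0.2088, M+2 0.4963, M+4 0.2948; the largest is M+2.
P(M+2) = C(2,1) × 0.457^1 × 0.543^1 = 2 × 0.4570 × 0.5430 = 0.496302 (base)
P(M+4) = C(2,2) × 0.457^0 × 0.543^2 = 1 × 1.0000 × 0.294849 = 0.294849
Relative intensity = 0.294849 / 0.496302 × 100 = 59.41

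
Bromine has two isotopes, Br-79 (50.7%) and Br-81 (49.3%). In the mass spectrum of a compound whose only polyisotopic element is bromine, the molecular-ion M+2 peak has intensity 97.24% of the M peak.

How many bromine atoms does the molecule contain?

1

For n independent Br atoms, I(M+2)/I(M) = n · (abundance Br-81) / (abundance Br-79) = n · 0.493/0.507.
n = 0.9724 × 0.507/0.493 = 1.00 ≈ 1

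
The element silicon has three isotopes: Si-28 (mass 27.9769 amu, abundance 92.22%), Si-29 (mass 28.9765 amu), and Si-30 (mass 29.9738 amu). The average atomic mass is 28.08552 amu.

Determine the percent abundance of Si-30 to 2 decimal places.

Let x and y be the fractions of Si-29 and Si-30. Then x + y = 1 − 0.9222 = 0.0778 and 28.9765x + 29.9738y = 28.08552 − 0.9222×27.9769 = 2.28522282.
Substituting: 28.9765x + 29.9738(0.0778 − x) = 2.28522282
(28.9765 − 29.9738)x = -0.04673882  ⇒  x = 0.04687, y = 0.03093
Si-29: 4.69%, Si-30: 3.09%.

3.09%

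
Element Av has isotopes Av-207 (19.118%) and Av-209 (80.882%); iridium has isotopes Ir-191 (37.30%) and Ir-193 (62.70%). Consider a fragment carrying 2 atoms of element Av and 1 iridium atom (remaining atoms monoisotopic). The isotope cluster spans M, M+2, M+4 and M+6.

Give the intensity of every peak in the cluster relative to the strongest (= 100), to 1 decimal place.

3.1 : 31.6 : 100.0 : 93.7

Element Av pattern (n=2): 0.03654979 : 0.30926042 : 0.65418979
Iridium pattern (n=1): 0.3730 : 0.6270
Convolve the two distributions (both contribute in 2-u steps):
  M: 0.03654979×0.3730 = 0.013633
  M+2: 0.03654979×0.6270 + 0.30926042×0.3730 = 0.138271
  M+4: 0.30926042×0.6270 + 0.65418979×0.3730 = 0.437919
  M+6: 0.65418979×0.6270 = 0.410177
Scale to base peak (0.437919) = 100: 3.1 : 31.6 : 100.0 : 93.7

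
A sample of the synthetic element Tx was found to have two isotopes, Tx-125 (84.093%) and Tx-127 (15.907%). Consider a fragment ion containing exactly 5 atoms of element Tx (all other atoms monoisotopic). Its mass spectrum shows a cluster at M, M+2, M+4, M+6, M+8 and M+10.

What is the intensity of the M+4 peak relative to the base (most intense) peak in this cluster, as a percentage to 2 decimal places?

35.78%

Binomial terms of (0.84093 + 0.15907)^5: M 0.4205, M+2 0.3977, M+4 0.1505, M+6 0.0285, M+8 0.0027, M+10 0.0001 → M is the base peak.
P(M) = C(5,0) × 0.84093^5 × 0.15907^0 = 1 × 0.42053218 × 1.0000 = 0.420532 (base)
P(M+4) = C(5,2) × 0.84093^3 × 0.15907^2 = 10 × 0.5946748 × 0.02530326 = 0.150472
Relative intensity = 0.150472 / 0.420532 × 100 = 35.78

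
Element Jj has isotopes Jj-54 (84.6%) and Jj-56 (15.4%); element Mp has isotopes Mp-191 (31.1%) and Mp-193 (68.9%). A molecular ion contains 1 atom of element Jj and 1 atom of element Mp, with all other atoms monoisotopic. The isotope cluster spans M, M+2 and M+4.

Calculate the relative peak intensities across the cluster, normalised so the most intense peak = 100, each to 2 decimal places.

41.71 : 100.00 : 16.82

Element Jj pattern (n=1): 0.8460 : 0.1540
Element Mp pattern (n=1): 0.3110 : 0.6890
Convolve the two distributions (both contribute in 2-u steps):
  M: 0.8460×0.3110 = 0.263106
  M+2: 0.8460×0.6890 + 0.1540×0.3110 = 0.630788
  M+4: 0.1540×0.6890 = 0.106106
Scale to base peak (0.630788) = 100: 41.71 : 100.00 : 16.82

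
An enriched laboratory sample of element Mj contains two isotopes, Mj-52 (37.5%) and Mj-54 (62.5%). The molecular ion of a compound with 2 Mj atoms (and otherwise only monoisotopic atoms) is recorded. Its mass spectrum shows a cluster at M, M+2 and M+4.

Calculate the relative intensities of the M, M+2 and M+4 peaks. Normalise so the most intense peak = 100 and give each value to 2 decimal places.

30.00 : 100.00 : 83.33

Each Mj atom is independently Mj-52 (p = 0.375) or Mj-54 (q = 0.625); the cluster is the binomial expansion (p + q)^2.
P(M) = 0.375^2 = 0.140625
P(M+2) = 2 × 0.375^1 × 0.625^1 = 0.468750
P(M+4) = 0.625^2 = 0.390625
The M+2 peak is largest (0.468750); scaling to 100 gives 30.00 : 100.00 : 83.33.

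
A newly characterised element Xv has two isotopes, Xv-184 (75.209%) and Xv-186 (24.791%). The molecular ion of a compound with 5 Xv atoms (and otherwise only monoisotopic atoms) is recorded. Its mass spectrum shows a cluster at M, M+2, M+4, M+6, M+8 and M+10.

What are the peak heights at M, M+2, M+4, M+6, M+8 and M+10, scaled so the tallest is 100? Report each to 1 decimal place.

Each Xv atom is independently Xv-184 (p = 0.75209) or Xv-186 (q = 0.24791); the cluster is the binomial expansion (p + q)^5.
P(M) = 0.75209^5 = 0.240630
P(M+2) = 5 × 0.75209^4 × 0.24791^1 = 0.396591
P(M+4) = 10 × 0.75209^3 × 0.24791^2 = 0.261455
P(M+6) = 10 × 0.75209^2 × 0.24791^3 = 0.086183
P(M+8) = 5 × 0.75209^1 × 0.24791^4 = 0.014204
P(M+10) = 0.24791^5 = 0.000936
The M+2 peak is largest (0.396591); scaling to 100 gives 60.7 : 100.0 : 65.9 : 21.7 : 3.6 : 0.2.

60.7 : 100.0 : 65.9 : 21.7 : 3.6 : 0.2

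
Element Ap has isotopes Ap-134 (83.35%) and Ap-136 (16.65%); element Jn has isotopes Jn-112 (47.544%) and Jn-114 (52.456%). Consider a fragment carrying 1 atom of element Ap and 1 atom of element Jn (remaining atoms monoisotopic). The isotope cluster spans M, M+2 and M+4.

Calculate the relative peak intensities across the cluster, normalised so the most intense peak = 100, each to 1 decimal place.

Element Ap pattern (n=1): 0.8335 : 0.1665
Element Jn pattern (n=1): 0.47544 : 0.52456
Convolve the two distributions (both contribute in 2-u steps):
  M: 0.8335×0.47544 = 0.396279
  M+2: 0.8335×0.52456 + 0.1665×0.47544 = 0.516382
  M+4: 0.1665×0.52456 = 0.087339
Scale to base peak (0.516382) = 100: 76.7 : 100.0 : 16.9

76.7 : 100.0 : 16.9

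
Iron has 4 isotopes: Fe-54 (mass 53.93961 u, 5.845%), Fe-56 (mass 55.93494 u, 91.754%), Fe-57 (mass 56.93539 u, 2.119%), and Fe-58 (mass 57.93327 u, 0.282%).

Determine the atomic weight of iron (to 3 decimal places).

55.845 u

Average mass = Σ (abundance × isotope mass) = 0.05845 × 53.93961 + 0.91754 × 55.93494 + 0.02119 × 56.93539 + 0.00282 × 57.93327
= 3.152770 + 51.322545 + 1.206461 + 0.163372 = 55.845148 u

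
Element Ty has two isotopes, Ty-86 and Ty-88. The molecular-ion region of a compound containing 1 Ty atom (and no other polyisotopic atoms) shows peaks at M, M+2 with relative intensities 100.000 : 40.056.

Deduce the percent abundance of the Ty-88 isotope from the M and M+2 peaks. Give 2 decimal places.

28.60%

Let p = fractional abundance of Ty-86. I(M+2)/I(M) = [C(1,1)·p^0·(1−p)] / p^1 = 1·(1−p)/p = 40.056/100.000 = 0.4006
(1−p)/p = 0.4006/1 = 0.4006  ⇒  p = 1/(1 + 0.4006) = 0.7140
Ty-86: 71.40%, Ty-88: 28.60%.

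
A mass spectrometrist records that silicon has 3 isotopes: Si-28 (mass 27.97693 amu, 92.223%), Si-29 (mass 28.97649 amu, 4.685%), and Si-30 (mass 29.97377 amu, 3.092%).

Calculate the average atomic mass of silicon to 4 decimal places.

28.0855 amu

Ar = Σ fᵢ·mᵢ = 0.92223 × 27.97693 + 0.04685 × 28.97649 + 0.03092 × 29.97377
= 25.801164 + 1.357549 + 0.926789 = 28.085502 amu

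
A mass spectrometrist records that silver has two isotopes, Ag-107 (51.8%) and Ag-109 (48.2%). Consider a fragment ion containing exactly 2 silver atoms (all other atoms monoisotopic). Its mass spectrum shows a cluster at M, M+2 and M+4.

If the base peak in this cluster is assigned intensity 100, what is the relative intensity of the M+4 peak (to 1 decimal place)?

Binomial terms of (0.518 + 0.482)^2: M 0.2683, M+2 0.4994, M+4 0.2323 → M+2 is the base peak.
P(M+2) = C(2,1) × 0.518^1 × 0.482^1 = 2 × 0.5180 × 0.4820 = 0.499352 (base)
P(M+4) = C(2,2) × 0.518^0 × 0.482^2 = 1 × 1.0000 × 0.232324 = 0.232324
Relative intensity = 0.232324 / 0.499352 × 100 = 46.5

46.5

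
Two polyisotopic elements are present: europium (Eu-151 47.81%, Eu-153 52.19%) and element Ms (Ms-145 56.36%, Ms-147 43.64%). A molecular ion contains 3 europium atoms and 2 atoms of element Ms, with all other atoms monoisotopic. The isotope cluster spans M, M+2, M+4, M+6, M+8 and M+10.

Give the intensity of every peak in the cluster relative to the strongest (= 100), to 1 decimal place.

Europium pattern (n=3): 0.10928391 : 0.3578871 : 0.39067407 : 0.14215492
Element Ms pattern (n=2): 0.31764496 : 0.49191008 : 0.19044496
Convolve the two distributions (both contribute in 2-u steps):
  M: 0.10928391×0.31764496 = 0.034713
  M+2: 0.10928391×0.49191008 + 0.3578871×0.31764496 = 0.167439
  M+4: 0.10928391×0.19044496 + 0.3578871×0.49191008 + 0.39067407×0.31764496 = 0.320956
  M+6: 0.3578871×0.19044496 + 0.39067407×0.49191008 + 0.14215492×0.31764496 = 0.305489
  M+8: 0.39067407×0.19044496 + 0.14215492×0.49191008 = 0.144329
  M+10: 0.14215492×0.19044496 = 0.027073
Scale to base peak (0.320956) = 100: 10.8 : 52.2 : 100.0 : 95.2 : 45.0 : 8.4

10.8 : 52.2 : 100.0 : 95.2 : 45.0 : 8.4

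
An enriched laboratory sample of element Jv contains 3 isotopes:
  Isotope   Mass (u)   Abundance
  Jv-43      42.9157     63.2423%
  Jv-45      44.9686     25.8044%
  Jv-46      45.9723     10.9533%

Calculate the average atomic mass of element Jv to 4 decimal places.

Ar = Σ fᵢ·mᵢ = 0.632423 × 42.9157 + 0.258044 × 44.9686 + 0.109533 × 45.9723
= 27.14088 + 11.60388 + 5.03548 = 43.78024 u

43.7802 u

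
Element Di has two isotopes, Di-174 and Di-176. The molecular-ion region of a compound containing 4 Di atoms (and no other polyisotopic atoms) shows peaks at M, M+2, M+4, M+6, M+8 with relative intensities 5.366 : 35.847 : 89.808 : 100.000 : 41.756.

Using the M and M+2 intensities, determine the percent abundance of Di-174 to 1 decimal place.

Write p for the Di-174 fraction. I(M+2)/I(M) = [C(4,1)·p^3·(1−p)] / p^4 = 4·(1−p)/p = 35.847/5.366 = 6.6804
(1−p)/p = 6.6804/4 = 1.6701  ⇒  p = 1/(1 + 1.6701) = 0.3745
Di-174: 37.5%, Di-176: 62.5%.

37.5%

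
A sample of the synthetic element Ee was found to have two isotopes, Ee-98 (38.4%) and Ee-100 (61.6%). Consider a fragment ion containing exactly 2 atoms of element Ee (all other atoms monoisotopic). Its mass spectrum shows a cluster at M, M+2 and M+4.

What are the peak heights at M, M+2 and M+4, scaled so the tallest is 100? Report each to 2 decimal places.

The 2 Ee atoms are independent, so intensities follow the terms of (0.384 + 0.616)^2.
P(M) = 0.384^2 = 0.147456
P(M+2) = 2 × 0.384^1 × 0.616^1 = 0.473088
P(M+4) = 0.616^2 = 0.379456
The M+2 peak is largest (0.473088); scaling to 100 gives 31.17 : 100.00 : 80.21.

31.17 : 100.00 : 80.21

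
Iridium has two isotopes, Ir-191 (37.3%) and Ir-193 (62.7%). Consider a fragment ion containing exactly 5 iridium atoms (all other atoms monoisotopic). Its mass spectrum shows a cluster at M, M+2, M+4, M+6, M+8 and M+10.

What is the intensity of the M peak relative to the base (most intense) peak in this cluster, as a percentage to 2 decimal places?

Binomial terms of (0.373 + 0.627)^5: M 0.0072, M+2 0.0607, M+4 0.2040, M+6 0.3429, M+8 0.2882, M+10 0.0969 → M+6 is the base peak.
P(M+6) = C(5,3) × 0.373^2 × 0.627^3 = 10 × 0.139129 × 0.24649188 = 0.342942 (base)
P(M) = C(5,0) × 0.373^5 × 0.627^0 = 1 × 0.00722012 × 1.0000 = 0.007220
Relative intensity = 0.007220 / 0.342942 × 100 = 2.11

2.11%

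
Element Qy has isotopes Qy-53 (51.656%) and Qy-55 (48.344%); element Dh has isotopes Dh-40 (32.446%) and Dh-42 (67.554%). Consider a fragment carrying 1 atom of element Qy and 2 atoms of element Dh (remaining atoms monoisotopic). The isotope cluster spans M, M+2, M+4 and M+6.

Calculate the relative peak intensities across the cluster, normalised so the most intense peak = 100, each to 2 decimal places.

12.15 : 61.95 : 100.00 : 49.28

Element Qy pattern (n=1): 0.51656 : 0.48344
Element Dh pattern (n=2): 0.10527429 : 0.43837142 : 0.45635429
Convolve the two distributions (both contribute in 2-u steps):
  M: 0.51656×0.10527429 = 0.054380
  M+2: 0.51656×0.43837142 + 0.48344×0.10527429 = 0.277339
  M+4: 0.51656×0.45635429 + 0.48344×0.43837142 = 0.447661
  M+6: 0.48344×0.45635429 = 0.220620
Scale to base peak (0.447661) = 100: 12.15 : 61.95 : 100.00 : 49.28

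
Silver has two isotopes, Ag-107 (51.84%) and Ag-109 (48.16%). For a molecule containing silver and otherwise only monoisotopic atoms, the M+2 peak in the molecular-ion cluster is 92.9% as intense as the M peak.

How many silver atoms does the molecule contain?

With n Ag atoms, P(M+2)/P(M) = C(n,1)·p^(n−1)q / p^n = n·q/p = n · 0.4816/0.5184.
n = 0.929 × 0.5184/0.4816 = 1.00 ≈ 1

1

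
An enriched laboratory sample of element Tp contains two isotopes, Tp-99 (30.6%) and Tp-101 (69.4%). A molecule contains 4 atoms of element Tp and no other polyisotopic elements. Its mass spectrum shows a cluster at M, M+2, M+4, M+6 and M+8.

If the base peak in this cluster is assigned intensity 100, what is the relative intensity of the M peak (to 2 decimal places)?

2.14

Term probabilities: M 0.0088, M+2 0.0795, M+4 0.2706, M+6 0.4091, M+8 0.2320. Base peak = M+6.
P(M+6) = C(4,3) × 0.306^1 × 0.694^3 = 4 × 0.3060 × 0.33425538 = 0.409129 (base)
P(M) = C(4,0) × 0.306^4 × 0.694^0 = 1 × 0.0087677 × 1.0000 = 0.008768
Relative intensity = 0.008768 / 0.409129 × 100 = 2.14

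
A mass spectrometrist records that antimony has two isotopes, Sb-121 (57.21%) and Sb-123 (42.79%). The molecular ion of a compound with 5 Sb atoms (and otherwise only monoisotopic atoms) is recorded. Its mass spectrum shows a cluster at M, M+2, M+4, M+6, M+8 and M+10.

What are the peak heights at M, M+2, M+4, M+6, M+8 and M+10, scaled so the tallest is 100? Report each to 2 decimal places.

Each Sb atom is independently Sb-121 (p = 0.5721) or Sb-123 (q = 0.4279); the cluster is the binomial expansion (p + q)^5.
P(M) = 0.5721^5 = 0.061286
P(M+2) = 5 × 0.5721^4 × 0.4279^1 = 0.229192
P(M+4) = 10 × 0.5721^3 × 0.4279^2 = 0.342847
P(M+6) = 10 × 0.5721^2 × 0.4279^3 = 0.256431
P(M+8) = 5 × 0.5721^1 × 0.4279^4 = 0.095898
P(M+10) = 0.4279^5 = 0.014345
The M+4 peak is largest (0.342847); scaling to 100 gives 17.88 : 66.85 : 100.00 : 74.79 : 27.97 : 4.18.

17.88 : 66.85 : 100.00 : 74.79 : 27.97 : 4.18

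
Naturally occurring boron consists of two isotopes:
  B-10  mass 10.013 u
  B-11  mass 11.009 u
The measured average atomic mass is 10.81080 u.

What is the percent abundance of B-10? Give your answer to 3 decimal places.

19.900%

Let x be the fractional abundance of B-10; then B-11 has abundance 1 − x.
10.013·x + 11.009·(1 − x) = 10.81080
(10.013 − 11.009)·x = 10.81080 − 11.009
x = -0.19820 / -0.996 = 0.19900 → 19.900% B-10, 80.100% B-11.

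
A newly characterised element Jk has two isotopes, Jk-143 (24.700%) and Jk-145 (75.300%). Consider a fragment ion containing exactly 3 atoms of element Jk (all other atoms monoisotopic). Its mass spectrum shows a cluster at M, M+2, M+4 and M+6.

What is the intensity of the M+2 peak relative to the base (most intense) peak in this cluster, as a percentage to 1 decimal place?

Term probabilities: M 0.0151, M+2 0.1378, M+4 0.4202, M+6 0.4270. Base peak = M+6.
P(M+6) = C(3,3) × 0.24700^0 × 0.75300^3 = 1 × 1.0000 × 0.42695778 = 0.426958 (base)
P(M+2) = C(3,1) × 0.24700^2 × 0.75300^1 = 3 × 0.061009 × 0.7530 = 0.137819
Relative intensity = 0.137819 / 0.426958 × 100 = 32.3

32.3%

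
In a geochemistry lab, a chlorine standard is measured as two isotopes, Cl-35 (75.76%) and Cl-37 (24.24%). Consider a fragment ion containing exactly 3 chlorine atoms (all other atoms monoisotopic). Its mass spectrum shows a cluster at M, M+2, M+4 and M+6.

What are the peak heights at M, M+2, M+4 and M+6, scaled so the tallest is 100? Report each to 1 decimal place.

100.0 : 96.0 : 30.7 : 3.3

The 3 Cl atoms are independent, so intensities follow the terms of (0.7576 + 0.2424)^3.
P(M) = 0.7576^3 = 0.434830
P(M+2) = 3 × 0.7576^2 × 0.2424^1 = 0.417382
P(M+4) = 3 × 0.7576^1 × 0.2424^2 = 0.133545
P(M+6) = 0.2424^3 = 0.014243
The M peak is largest (0.434830); scaling to 100 gives 100.0 : 96.0 : 30.7 : 3.3.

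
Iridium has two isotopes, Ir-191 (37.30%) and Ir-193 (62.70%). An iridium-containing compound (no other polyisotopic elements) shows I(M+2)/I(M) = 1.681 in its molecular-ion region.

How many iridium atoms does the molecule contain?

1

With n Ir atoms, P(M+2)/P(M) = C(n,1)·p^(n−1)q / p^n = n·q/p = n · 0.6270/0.3730.
n = 1.681 × 0.3730/0.6270 = 1.00 ≈ 1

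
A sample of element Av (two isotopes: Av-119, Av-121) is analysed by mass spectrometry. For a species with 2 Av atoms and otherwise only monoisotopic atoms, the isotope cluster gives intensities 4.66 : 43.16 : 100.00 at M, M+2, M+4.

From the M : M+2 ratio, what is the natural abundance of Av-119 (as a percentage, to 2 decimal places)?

Let p = fractional abundance of Av-119. I(M+2)/I(M) = [C(2,1)·p^1·(1−p)] / p^2 = 2·(1−p)/p = 43.16/4.66 = 9.2618
(1−p)/p = 9.2618/2 = 4.6309  ⇒  p = 1/(1 + 4.6309) = 0.1776
Av-119: 17.76%, Av-121: 82.24%.

17.76%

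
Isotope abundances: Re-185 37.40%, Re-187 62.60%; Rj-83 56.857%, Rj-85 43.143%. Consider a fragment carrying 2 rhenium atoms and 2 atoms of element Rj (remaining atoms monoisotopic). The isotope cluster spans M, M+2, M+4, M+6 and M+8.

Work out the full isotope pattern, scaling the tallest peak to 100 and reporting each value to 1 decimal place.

Rhenium pattern (n=2): 0.139876 : 0.468248 : 0.391876
Element Rj pattern (n=2): 0.32327184 : 0.49059631 : 0.18613184
Convolve the two distributions (both contribute in 2-u steps):
  M: 0.139876×0.32327184 = 0.045218
  M+2: 0.139876×0.49059631 + 0.468248×0.32327184 = 0.219994
  M+4: 0.139876×0.18613184 + 0.468248×0.49059631 + 0.391876×0.32327184 = 0.382439
  M+6: 0.468248×0.18613184 + 0.391876×0.49059631 = 0.279409
  M+8: 0.391876×0.18613184 = 0.072941
Scale to base peak (0.382439) = 100: 11.8 : 57.5 : 100.0 : 73.1 : 19.1

11.8 : 57.5 : 100.0 : 73.1 : 19.1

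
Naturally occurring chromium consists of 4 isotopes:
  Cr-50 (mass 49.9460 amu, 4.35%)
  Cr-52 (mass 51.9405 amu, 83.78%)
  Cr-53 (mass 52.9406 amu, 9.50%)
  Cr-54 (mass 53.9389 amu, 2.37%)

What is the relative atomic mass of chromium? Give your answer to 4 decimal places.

51.9961 amu

Weight each isotope mass by its fractional abundance: 0.0435 × 49.9460 + 0.8378 × 51.9405 + 0.0950 × 52.9406 + 0.0237 × 53.9389
= 2.17265 + 43.51575 + 5.02936 + 1.27835 = 51.99611 amu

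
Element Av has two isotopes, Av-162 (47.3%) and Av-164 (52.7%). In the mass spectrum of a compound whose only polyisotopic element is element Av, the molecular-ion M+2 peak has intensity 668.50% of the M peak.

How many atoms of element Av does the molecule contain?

6

For n independent Av atoms, I(M+2)/I(M) = n · (abundance Av-164) / (abundance Av-162) = n · 0.527/0.473.
n = 6.6850 × 0.473/0.527 = 6.00 ≈ 6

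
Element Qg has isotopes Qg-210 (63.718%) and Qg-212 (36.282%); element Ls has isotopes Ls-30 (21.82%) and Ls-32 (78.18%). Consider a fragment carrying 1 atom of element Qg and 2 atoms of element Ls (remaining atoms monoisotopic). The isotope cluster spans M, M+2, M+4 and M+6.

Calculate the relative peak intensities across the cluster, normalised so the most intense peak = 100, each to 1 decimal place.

Element Qg pattern (n=1): 0.63718 : 0.36282
Element Ls pattern (n=2): 0.04761124 : 0.34117752 : 0.61121124
Convolve the two distributions (both contribute in 2-u steps):
  M: 0.63718×0.04761124 = 0.030337
  M+2: 0.63718×0.34117752 + 0.36282×0.04761124 = 0.234666
  M+4: 0.63718×0.61121124 + 0.36282×0.34117752 = 0.513238
  M+6: 0.36282×0.61121124 = 0.221760
Scale to base peak (0.513238) = 100: 5.9 : 45.7 : 100.0 : 43.2

5.9 : 45.7 : 100.0 : 43.2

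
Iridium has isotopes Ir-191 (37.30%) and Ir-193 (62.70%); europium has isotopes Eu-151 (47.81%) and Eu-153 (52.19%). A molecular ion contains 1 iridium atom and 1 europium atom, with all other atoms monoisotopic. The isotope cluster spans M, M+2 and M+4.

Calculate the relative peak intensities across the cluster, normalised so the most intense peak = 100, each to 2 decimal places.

Iridium pattern (n=1): 0.3730 : 0.6270
Europium pattern (n=1): 0.4781 : 0.5219
Convolve the two distributions (both contribute in 2-u steps):
  M: 0.3730×0.4781 = 0.178331
  M+2: 0.3730×0.5219 + 0.6270×0.4781 = 0.494437
  M+4: 0.6270×0.5219 = 0.327231
Scale to base peak (0.494437) = 100: 36.07 : 100.00 : 66.18

36.07 : 100.00 : 66.18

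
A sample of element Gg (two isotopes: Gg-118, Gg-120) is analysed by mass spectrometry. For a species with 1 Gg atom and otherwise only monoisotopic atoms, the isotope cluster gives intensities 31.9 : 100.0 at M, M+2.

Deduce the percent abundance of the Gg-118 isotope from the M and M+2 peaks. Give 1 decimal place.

Let p = fractional abundance of Gg-118. I(M+2)/I(M) = [C(1,1)·p^0·(1−p)] / p^1 = 1·(1−p)/p = 100.0/31.9 = 3.1348
(1−p)/p = 3.1348/1 = 3.1348  ⇒  p = 1/(1 + 3.1348) = 0.2418
Gg-118: 24.2%, Gg-120: 75.8%.

24.2%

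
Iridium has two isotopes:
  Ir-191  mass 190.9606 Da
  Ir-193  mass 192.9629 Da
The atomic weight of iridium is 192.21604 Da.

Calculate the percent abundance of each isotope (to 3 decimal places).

Let x be the fractional abundance of Ir-191; then Ir-193 has abundance 1 − x.
190.9606·x + 192.9629·(1 − x) = 192.21604
(190.9606 − 192.9629)·x = 192.21604 − 192.9629
x = -0.74686 / -2.0023 = 0.37300 → 37.300% Ir-191, 62.700% Ir-193.

Ir-191: 37.300%, Ir-193: 62.700%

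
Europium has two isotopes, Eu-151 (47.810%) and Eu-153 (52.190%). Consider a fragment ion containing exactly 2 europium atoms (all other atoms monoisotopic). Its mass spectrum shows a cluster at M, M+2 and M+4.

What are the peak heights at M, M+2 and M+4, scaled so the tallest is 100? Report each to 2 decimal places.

45.80 : 100.00 : 54.58

The 2 Eu atoms are independent, so intensities follow the terms of (0.47810 + 0.52190)^2.
P(M) = 0.47810^2 = 0.228580
P(M+2) = 2 × 0.47810^1 × 0.52190^1 = 0.499041
P(M+4) = 0.52190^2 = 0.272380
The M+2 peak is largest (0.499041); scaling to 100 gives 45.80 : 100.00 : 54.58.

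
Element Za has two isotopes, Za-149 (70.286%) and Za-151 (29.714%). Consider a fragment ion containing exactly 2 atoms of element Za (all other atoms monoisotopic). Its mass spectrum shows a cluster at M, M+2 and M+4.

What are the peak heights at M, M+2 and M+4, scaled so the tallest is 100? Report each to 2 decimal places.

100.00 : 84.55 : 17.87

Each Za atom is independently Za-149 (p = 0.70286) or Za-151 (q = 0.29714); the cluster is the binomial expansion (p + q)^2.
P(M) = 0.70286^2 = 0.494012
P(M+2) = 2 × 0.70286^1 × 0.29714^1 = 0.417696
P(M+4) = 0.29714^2 = 0.088292
The M peak is largest (0.494012); scaling to 100 gives 100.00 : 84.55 : 17.87.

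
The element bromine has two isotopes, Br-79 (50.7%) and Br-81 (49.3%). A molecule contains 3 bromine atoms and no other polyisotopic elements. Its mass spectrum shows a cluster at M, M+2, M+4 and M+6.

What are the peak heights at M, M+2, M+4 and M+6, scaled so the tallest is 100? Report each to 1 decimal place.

Each Br atom is independently Br-79 (p = 0.507) or Br-81 (q = 0.493); the cluster is the binomial expansion (p + q)^3.
P(M) = 0.507^3 = 0.130324
P(M+2) = 3 × 0.507^2 × 0.493^1 = 0.380175
P(M+4) = 3 × 0.507^1 × 0.493^2 = 0.369678
P(M+6) = 0.493^3 = 0.119823
The M+2 peak is largest (0.380175); scaling to 100 gives 34.3 : 100.0 : 97.2 : 31.5.

34.3 : 100.0 : 97.2 : 31.5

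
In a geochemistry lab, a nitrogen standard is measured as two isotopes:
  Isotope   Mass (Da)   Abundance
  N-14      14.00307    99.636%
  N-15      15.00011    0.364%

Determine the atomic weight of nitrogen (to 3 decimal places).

Weight each isotope mass by its fractional abundance: 0.99636 × 14.00307 + 0.00364 × 15.00011
= 13.952099 + 0.054600 = 14.006699 Da

14.007 Da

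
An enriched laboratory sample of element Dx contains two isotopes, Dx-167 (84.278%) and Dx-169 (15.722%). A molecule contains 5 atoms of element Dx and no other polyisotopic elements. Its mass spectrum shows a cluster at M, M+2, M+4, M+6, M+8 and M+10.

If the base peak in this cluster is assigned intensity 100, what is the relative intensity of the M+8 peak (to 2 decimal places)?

0.61

Term probabilities: M 0.4252, M+2 0.3966, M+4 0.1480, M+6 0.0276, M+8 0.0026, M+10 0.0001. Base peak = M.
P(M) = C(5,0) × 0.84278^5 × 0.15722^0 = 1 × 0.42517831 × 1.0000 = 0.425178 (base)
P(M+8) = C(5,4) × 0.84278^1 × 0.15722^4 = 5 × 0.84278 × 0.00061099 = 0.002575
Relative intensity = 0.002575 / 0.425178 × 100 = 0.61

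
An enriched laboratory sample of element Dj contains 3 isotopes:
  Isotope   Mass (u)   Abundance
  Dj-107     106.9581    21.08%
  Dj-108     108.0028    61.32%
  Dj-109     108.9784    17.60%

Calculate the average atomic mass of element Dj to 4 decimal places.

Ar = Σ fᵢ·mᵢ = 0.2108 × 106.9581 + 0.6132 × 108.0028 + 0.1760 × 108.9784
= 22.54677 + 66.22732 + 19.18020 = 107.95429 u

107.9543 u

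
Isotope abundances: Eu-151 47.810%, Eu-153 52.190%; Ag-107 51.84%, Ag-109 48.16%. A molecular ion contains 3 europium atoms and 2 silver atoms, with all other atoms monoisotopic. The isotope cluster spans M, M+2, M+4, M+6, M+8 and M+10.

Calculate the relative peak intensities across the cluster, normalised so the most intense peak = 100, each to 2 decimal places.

Europium pattern (n=3): 0.10928391 : 0.3578871 : 0.39067407 : 0.14215492
Silver pattern (n=2): 0.26873856 : 0.49932288 : 0.23193856
Convolve the two distributions (both contribute in 2-u steps):
  M: 0.10928391×0.26873856 = 0.029369
  M+2: 0.10928391×0.49932288 + 0.3578871×0.26873856 = 0.150746
  M+4: 0.10928391×0.23193856 + 0.3578871×0.49932288 + 0.39067407×0.26873856 = 0.309038
  M+6: 0.3578871×0.23193856 + 0.39067407×0.49932288 + 0.14215492×0.26873856 = 0.316283
  M+8: 0.39067407×0.23193856 + 0.14215492×0.49932288 = 0.161594
  M+10: 0.14215492×0.23193856 = 0.032971
Scale to base peak (0.316283) = 100: 9.29 : 47.66 : 97.71 : 100.00 : 51.09 : 10.42

9.29 : 47.66 : 97.71 : 100.00 : 51.09 : 10.42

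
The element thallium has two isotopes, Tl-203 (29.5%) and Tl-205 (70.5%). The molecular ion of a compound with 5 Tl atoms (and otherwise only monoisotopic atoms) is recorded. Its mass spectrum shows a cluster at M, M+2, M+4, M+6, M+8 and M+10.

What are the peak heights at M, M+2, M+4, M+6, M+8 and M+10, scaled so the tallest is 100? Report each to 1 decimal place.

Each Tl atom is independently Tl-203 (p = 0.295) or Tl-205 (q = 0.705); the cluster is the binomial expansion (p + q)^5.
P(M) = 0.295^5 = 0.002234
P(M+2) = 5 × 0.295^4 × 0.705^1 = 0.026696
P(M+4) = 10 × 0.295^3 × 0.705^2 = 0.127598
P(M+6) = 10 × 0.295^2 × 0.705^3 = 0.304938
P(M+8) = 5 × 0.295^1 × 0.705^4 = 0.364375
P(M+10) = 0.705^5 = 0.174159
The M+8 peak is largest (0.364375); scaling to 100 gives 0.6 : 7.3 : 35.0 : 83.7 : 100.0 : 47.8.

0.6 : 7.3 : 35.0 : 83.7 : 100.0 : 47.8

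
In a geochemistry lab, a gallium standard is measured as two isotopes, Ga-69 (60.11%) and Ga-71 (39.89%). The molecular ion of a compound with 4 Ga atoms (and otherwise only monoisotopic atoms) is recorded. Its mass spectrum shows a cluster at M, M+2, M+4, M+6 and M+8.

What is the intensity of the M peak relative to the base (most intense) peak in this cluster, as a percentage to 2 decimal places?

37.67%

Binomial terms of (0.6011 + 0.3989)^4: M 0.1306, M+2 0.3465, M+4 0.3450, M+6 0.1526, M+8 0.0253 → M+2 is the base peak.
P(M+2) = C(4,1) × 0.6011^3 × 0.3989^1 = 4 × 0.21719018 × 0.3989 = 0.346549 (base)
P(M) = C(4,0) × 0.6011^4 × 0.3989^0 = 1 × 0.13055302 × 1.0000 = 0.130553
Relative intensity = 0.130553 / 0.346549 × 100 = 37.67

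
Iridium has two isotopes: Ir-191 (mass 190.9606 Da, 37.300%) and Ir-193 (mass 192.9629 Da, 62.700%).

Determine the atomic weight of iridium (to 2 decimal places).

192.22 Da

Ar = Σ fᵢ·mᵢ = 0.37300 × 190.9606 + 0.62700 × 192.9629
= 71.22830 + 120.98774 = 192.21604 Da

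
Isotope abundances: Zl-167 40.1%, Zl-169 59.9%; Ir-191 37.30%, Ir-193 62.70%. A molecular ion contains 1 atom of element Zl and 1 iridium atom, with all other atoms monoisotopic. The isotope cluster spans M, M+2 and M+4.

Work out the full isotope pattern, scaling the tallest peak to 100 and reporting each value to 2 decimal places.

Element Zl pattern (n=1): 0.4010 : 0.5990
Iridium pattern (n=1): 0.3730 : 0.6270
Convolve the two distributions (both contribute in 2-u steps):
  M: 0.4010×0.3730 = 0.149573
  M+2: 0.4010×0.6270 + 0.5990×0.3730 = 0.474854
  M+4: 0.5990×0.6270 = 0.375573
Scale to base peak (0.474854) = 100: 31.50 : 100.00 : 79.09

31.50 : 100.00 : 79.09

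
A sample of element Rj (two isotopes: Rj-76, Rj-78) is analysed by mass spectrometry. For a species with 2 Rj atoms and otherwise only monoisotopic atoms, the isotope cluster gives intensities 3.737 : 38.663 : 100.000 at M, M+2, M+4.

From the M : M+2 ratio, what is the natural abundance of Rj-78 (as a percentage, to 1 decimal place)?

If p is the fraction of Rj that is Rj-76, then I(M+2)/I(M) = [C(2,1)·p^1·(1−p)] / p^2 = 2·(1−p)/p = 38.663/3.737 = 10.3460
(1−p)/p = 10.3460/2 = 5.1730  ⇒  p = 1/(1 + 5.1730) = 0.1620
Rj-76: 16.2%, Rj-78: 83.8%.

83.8%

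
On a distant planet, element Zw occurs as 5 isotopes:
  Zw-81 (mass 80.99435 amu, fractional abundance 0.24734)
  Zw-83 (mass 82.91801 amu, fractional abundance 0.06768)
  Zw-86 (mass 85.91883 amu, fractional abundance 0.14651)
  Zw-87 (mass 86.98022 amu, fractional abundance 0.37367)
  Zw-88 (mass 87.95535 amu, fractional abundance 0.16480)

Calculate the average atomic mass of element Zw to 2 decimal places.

85.23 amu

Weight each isotope mass by its fractional abundance: 0.24734 × 80.99435 + 0.06768 × 82.91801 + 0.14651 × 85.91883 + 0.37367 × 86.98022 + 0.16480 × 87.95535
= 20.033143 + 5.611891 + 12.587968 + 32.501899 + 14.495042 = 85.229943 amu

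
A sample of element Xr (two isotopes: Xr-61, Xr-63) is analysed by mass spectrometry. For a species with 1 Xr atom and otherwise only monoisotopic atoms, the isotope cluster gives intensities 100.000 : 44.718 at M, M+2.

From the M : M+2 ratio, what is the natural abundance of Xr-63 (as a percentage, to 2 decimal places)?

30.90%

Let p = fractional abundance of Xr-61. I(M+2)/I(M) = [C(1,1)·p^0·(1−p)] / p^1 = 1·(1−p)/p = 44.718/100.000 = 0.4472
(1−p)/p = 0.4472/1 = 0.4472  ⇒  p = 1/(1 + 0.4472) = 0.6910
Xr-61: 69.10%, Xr-63: 30.90%.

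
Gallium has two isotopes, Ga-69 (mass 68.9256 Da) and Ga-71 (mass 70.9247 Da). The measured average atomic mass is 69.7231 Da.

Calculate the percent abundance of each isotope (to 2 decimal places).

Ga-69: 60.11%, Ga-71: 39.89%

With x = fraction of Ga-69 (so Ga-71 is 1 − x):
68.9256·x + 70.9247·(1 − x) = 69.7231
(68.9256 − 70.9247)·x = 69.7231 − 70.9247
x = -1.2016 / -1.9991 = 0.60107 → 60.11% Ga-69, 39.89% Ga-71.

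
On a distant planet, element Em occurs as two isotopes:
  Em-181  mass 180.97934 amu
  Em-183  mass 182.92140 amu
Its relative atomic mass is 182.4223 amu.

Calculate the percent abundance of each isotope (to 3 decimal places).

With x = fraction of Em-181 (so Em-183 is 1 − x):
180.97934·x + 182.92140·(1 − x) = 182.4223
(180.97934 − 182.92140)·x = 182.4223 − 182.92140
x = -0.49910 / -1.94206 = 0.25700 → 25.700% Em-181, 74.300% Em-183.

Em-181: 25.700%, Em-183: 74.300%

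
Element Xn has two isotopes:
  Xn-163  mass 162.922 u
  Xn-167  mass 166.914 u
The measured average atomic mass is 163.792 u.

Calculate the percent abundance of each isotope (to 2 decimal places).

Let x be the fractional abundance of Xn-163; then Xn-167 has abundance 1 − x.
162.922·x + 166.914·(1 − x) = 163.792
(162.922 − 166.914)·x = 163.792 − 166.914
x = -3.122 / -3.992 = 0.78206 → 78.21% Xn-163, 21.79% Xn-167.

Xn-163: 78.21%, Xn-167: 21.79%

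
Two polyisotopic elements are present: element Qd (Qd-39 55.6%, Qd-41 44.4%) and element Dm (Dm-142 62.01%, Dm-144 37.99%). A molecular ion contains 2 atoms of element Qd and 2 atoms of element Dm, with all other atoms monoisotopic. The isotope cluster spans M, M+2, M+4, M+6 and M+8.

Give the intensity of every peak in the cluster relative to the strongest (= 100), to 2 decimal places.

33.67 : 95.03 : 100.00 : 46.49 : 8.06

Element Qd pattern (n=2): 0.309136 : 0.493728 : 0.197136
Element Dm pattern (n=2): 0.38452401 : 0.47115198 : 0.14432401
Convolve the two distributions (both contribute in 2-u steps):
  M: 0.309136×0.38452401 = 0.118870
  M+2: 0.309136×0.47115198 + 0.493728×0.38452401 = 0.335500
  M+4: 0.309136×0.14432401 + 0.493728×0.47115198 + 0.197136×0.38452401 = 0.353040
  M+6: 0.493728×0.14432401 + 0.197136×0.47115198 = 0.164138
  M+8: 0.197136×0.14432401 = 0.028451
Scale to base peak (0.353040) = 100: 33.67 : 95.03 : 100.00 : 46.49 : 8.06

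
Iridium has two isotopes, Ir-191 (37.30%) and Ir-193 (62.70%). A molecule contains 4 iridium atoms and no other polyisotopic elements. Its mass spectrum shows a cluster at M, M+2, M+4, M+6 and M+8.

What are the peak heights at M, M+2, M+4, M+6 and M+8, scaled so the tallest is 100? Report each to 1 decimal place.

Each Ir atom is independently Ir-191 (p = 0.3730) or Ir-193 (q = 0.6270); the cluster is the binomial expansion (p + q)^4.
P(M) = 0.3730^4 = 0.019357
P(M+2) = 4 × 0.3730^3 × 0.6270^1 = 0.130153
P(M+4) = 6 × 0.3730^2 × 0.6270^2 = 0.328174
P(M+6) = 4 × 0.3730^1 × 0.6270^3 = 0.367766
P(M+8) = 0.6270^4 = 0.154550
The M+6 peak is largest (0.367766); scaling to 100 gives 5.3 : 35.4 : 89.2 : 100.0 : 42.0.

5.3 : 35.4 : 89.2 : 100.0 : 42.0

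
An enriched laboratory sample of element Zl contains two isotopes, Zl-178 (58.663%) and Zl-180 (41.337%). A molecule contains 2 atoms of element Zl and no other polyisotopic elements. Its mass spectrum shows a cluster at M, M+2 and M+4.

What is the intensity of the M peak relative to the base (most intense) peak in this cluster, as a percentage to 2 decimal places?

(0.58663 + 0.41337)^2 gives M 0.3441, M+2 0.4850, M+4 0.1709; the largest is M+2.
P(M+2) = C(2,1) × 0.58663^1 × 0.41337^1 = 2 × 0.58663 × 0.41337 = 0.484990 (base)
P(M) = C(2,0) × 0.58663^2 × 0.41337^0 = 1 × 0.34413476 × 1.0000 = 0.344135
Relative intensity = 0.344135 / 0.484990 × 100 = 70.96

70.96%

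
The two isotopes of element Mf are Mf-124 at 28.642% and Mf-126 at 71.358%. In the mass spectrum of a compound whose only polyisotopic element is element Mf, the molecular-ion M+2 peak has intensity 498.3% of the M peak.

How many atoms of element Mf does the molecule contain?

For n independent Mf atoms, I(M+2)/I(M) = n · (abundance Mf-126) / (abundance Mf-124) = n · 0.71358/0.28642.
n = 4.983 × 0.28642/0.71358 = 2.00 ≈ 2

2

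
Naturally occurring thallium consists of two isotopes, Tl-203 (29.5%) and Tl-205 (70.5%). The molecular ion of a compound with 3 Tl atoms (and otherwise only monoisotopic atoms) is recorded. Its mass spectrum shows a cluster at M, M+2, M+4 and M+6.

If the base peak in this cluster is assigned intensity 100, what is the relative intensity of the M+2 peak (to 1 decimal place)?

Term probabilities: M 0.0257, M+2 0.1841, M+4 0.4399, M+6 0.3504. Base peak = M+4.
P(M+4) = C(3,2) × 0.295^1 × 0.705^2 = 3 × 0.2950 × 0.497025 = 0.439867 (base)
P(M+2) = C(3,1) × 0.295^2 × 0.705^1 = 3 × 0.087025 × 0.7050 = 0.184058
Relative intensity = 0.184058 / 0.439867 × 100 = 41.8

41.8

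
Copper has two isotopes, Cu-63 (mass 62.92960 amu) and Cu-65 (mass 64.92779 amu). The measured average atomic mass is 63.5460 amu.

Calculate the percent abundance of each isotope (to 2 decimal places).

Let x be the fractional abundance of Cu-63; then Cu-65 has abundance 1 − x.
62.92960·x + 64.92779·(1 − x) = 63.5460
(62.92960 − 64.92779)·x = 63.5460 − 64.92779
x = -1.38179 / -1.99819 = 0.69152 → 69.15% Cu-63, 30.85% Cu-65.

Cu-63: 69.15%, Cu-65: 30.85%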